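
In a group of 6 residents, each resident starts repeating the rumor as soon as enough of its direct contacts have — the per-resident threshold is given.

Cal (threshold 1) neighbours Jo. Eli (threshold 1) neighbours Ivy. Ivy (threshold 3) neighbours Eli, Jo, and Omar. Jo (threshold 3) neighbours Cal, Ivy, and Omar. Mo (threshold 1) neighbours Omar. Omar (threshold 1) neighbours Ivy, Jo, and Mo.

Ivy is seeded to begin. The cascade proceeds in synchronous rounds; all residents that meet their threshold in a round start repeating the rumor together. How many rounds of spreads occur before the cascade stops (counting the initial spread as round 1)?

3

Round 1 — Ivy starts repeating the rumor (initial).
Round 2 — checking thresholds:
  Eli: 1 of 1 neighbours ≥ 1, starts repeating the rumor.
  Jo: 1 of 3 neighbours < 3, below threshold.
  Omar: 1 of 3 neighbours ≥ 1, starts repeating the rumor.
Round 3 — checking thresholds:
  Jo: 2 of 3 neighbours < 3, below threshold.
  Mo: 1 of 1 neighbours ≥ 1, starts repeating the rumor.
Round 4 — no new spreads; cascade stops.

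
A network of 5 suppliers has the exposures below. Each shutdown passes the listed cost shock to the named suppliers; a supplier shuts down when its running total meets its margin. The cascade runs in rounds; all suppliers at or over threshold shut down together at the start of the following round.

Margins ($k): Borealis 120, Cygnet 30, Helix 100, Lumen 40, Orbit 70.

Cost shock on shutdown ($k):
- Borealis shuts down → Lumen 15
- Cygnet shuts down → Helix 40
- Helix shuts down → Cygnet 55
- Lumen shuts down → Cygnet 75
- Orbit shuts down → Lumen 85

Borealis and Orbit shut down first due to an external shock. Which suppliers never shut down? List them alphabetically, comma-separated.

Round 1 — Borealis, Orbit shut down (initial).
  Lumen: +15+85 → 100 ≥ 40
Round 2 — Lumen shuts down.
  Cygnet: +75 → 75 ≥ 30
Round 3 — Cygnet shuts down.
  Helix: +40 → 40 < 100
No further shutdowns.

Helix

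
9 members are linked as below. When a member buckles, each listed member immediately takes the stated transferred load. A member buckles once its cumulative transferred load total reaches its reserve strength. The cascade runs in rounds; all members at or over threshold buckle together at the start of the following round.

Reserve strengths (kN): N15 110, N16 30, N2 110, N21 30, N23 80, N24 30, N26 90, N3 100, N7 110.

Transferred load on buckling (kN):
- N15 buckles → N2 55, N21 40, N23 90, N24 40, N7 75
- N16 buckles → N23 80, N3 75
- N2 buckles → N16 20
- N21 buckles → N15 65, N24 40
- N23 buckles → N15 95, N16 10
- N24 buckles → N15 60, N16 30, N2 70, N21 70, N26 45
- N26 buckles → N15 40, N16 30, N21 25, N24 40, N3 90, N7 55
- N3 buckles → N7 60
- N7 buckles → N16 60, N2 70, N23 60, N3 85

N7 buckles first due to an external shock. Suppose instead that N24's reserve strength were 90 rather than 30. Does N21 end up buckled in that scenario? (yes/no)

no

With N24's reserve strength at 90:
Round 1 — N7 buckles (initial).
  N16: +60 → 60 ≥ 30
  N2: +70 → 70 < 110
  N23: +60 → 60 < 80
  N3: +85 → 85 < 100
Round 2 — N16 buckles.
  N23: +80 → 140 ≥ 80
  N3: +75 → 160 ≥ 100
Round 3 — N23, N3 buckle.
  N15: +95 → 95 < 110
No further bucklings.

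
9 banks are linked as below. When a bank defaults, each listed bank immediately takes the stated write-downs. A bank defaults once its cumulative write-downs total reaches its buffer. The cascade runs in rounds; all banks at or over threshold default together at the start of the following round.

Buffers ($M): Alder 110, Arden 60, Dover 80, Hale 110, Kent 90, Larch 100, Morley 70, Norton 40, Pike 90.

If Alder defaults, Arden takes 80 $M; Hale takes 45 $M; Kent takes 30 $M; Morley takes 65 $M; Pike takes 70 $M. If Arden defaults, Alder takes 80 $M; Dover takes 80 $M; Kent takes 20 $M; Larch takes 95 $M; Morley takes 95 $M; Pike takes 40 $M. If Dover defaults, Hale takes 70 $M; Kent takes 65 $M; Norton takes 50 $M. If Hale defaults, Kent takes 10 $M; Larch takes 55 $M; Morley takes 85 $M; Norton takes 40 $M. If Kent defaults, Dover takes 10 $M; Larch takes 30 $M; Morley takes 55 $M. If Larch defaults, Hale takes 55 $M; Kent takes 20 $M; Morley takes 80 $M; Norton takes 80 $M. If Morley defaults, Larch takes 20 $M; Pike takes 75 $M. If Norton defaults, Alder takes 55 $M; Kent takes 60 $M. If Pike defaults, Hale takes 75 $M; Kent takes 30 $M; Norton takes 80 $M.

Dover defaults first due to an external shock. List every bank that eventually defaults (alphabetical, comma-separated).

Dover, Kent, Norton

Round 1 — Dover defaults (initial).
  Hale: +70 → 70 < 110
  Kent: +65 → 65 < 90
  Norton: +50 → 50 ≥ 40
Round 2 — Norton defaults.
  Alder: +55 → 55 < 110
  Kent: +60 → 125 ≥ 90
Round 3 — Kent defaults.
  Larch: +30 → 30 < 100
  Morley: +55 → 55 < 70
No further defaults.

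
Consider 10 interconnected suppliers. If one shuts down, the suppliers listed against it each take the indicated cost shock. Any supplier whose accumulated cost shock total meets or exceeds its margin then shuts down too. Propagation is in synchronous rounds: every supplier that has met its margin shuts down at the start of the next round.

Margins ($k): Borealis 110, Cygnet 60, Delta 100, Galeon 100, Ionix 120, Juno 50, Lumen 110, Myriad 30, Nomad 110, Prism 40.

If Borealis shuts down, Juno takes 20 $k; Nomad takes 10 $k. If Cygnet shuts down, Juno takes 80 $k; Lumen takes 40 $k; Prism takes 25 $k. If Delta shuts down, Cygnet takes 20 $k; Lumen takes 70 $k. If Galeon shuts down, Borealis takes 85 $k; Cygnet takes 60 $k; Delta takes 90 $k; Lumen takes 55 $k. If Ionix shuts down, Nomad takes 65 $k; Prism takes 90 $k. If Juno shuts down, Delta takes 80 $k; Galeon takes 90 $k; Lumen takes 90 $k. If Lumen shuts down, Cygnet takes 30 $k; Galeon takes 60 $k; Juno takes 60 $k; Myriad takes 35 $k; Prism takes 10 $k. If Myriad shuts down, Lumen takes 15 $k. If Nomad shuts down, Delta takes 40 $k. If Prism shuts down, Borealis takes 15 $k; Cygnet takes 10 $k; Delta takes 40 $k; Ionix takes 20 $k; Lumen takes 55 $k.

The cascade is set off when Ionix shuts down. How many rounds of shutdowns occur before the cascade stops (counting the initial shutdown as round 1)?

2

Round 1 — Ionix shuts down (initial).
  Nomad: +65 → 65 < 110
  Prism: +90 → 90 ≥ 40
Round 2 — Prism shuts down.
  Borealis: +15 → 15 < 110
  Cygnet: +10 → 10 < 60
  Delta: +40 → 40 < 100
  Lumen: +55 → 55 < 110
No further shutdowns.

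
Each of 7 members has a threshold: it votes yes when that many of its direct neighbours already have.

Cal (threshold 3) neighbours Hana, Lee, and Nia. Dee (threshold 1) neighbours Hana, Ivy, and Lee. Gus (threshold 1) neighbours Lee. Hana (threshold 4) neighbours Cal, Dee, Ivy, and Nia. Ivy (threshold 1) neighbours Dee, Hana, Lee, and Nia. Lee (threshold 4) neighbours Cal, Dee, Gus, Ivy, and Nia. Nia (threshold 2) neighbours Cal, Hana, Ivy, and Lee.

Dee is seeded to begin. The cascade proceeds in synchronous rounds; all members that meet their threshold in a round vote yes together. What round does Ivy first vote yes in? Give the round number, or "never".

Round 1 — Dee votes yes (initial).
Round 2 — checking thresholds:
  Hana: 1 of 4 neighbours < 4, below threshold.
  Ivy: 1 of 4 neighbours ≥ 1, votes yes.
  Lee: 1 of 5 neighbours < 4, below threshold.
Round 3 — no new yes votes; cascade stops.

2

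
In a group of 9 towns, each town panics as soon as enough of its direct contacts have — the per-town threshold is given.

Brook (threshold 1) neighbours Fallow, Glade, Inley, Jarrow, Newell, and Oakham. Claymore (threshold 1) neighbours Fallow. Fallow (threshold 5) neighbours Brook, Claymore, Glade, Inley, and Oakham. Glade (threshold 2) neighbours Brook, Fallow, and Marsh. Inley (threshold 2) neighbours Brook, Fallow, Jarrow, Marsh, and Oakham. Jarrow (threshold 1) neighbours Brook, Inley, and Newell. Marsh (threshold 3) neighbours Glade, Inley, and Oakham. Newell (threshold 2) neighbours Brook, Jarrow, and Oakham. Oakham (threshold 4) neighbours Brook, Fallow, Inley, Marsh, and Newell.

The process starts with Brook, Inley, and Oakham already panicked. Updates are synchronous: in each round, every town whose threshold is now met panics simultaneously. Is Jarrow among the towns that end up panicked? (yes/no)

Round 1 — Brook, Inley, Oakham panic (initial).
Round 2 — checking thresholds:
  Fallow: 3 of 5 neighbours < 5, not yet.
  Glade: 1 of 3 neighbours < 2, not yet.
  Jarrow: 2 of 3 neighbours ≥ 1, panics.
  Marsh: 2 of 3 neighbours < 3, not yet.
  Newell: 2 of 3 neighbours ≥ 2, panics.
Round 3 — no new panics; cascade stops.

yes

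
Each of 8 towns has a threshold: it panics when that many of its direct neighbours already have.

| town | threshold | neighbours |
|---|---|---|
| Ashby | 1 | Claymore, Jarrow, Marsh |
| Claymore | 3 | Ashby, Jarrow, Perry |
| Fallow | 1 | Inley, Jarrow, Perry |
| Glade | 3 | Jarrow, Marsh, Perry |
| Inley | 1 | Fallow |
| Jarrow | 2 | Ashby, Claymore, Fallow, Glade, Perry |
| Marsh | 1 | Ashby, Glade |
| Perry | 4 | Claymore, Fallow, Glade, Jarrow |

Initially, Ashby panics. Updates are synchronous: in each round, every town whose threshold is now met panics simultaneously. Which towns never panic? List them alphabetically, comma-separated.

Claymore, Fallow, Glade, Inley, Jarrow, Perry

Round 1 — Ashby panics (initial).
Round 2 — checking thresholds:
  Claymore: 1 of 3 neighbours < 3, below threshold.
  Jarrow: 1 of 5 neighbours < 2, below threshold.
  Marsh: 1 of 2 neighbours ≥ 1, panics.
Round 3 — no new panics; cascade stops.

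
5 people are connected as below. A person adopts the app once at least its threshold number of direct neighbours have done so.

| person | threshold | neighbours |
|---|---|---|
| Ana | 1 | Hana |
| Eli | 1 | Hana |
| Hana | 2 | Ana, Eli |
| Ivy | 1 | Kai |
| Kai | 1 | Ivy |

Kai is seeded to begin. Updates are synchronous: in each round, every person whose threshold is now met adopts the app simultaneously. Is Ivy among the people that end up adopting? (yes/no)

Round 1 — Kai adopts the app (initial).
Round 2 — checking thresholds:
  Ivy: 1 of 1 neighbours ≥ 1, adopts the app.
Round 3 — no new adoptions; cascade stops.

yes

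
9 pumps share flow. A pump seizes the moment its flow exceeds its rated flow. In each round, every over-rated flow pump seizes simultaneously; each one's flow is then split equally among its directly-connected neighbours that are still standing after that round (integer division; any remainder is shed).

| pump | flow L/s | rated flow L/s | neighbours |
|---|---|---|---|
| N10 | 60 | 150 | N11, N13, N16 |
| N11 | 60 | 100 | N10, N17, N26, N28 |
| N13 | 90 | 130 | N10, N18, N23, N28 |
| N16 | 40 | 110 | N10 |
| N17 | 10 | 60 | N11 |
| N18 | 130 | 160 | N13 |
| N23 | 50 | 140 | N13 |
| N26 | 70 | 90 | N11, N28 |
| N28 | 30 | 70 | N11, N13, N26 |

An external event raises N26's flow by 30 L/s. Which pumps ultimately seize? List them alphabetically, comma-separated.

N10, N11, N13, N16, N17, N18, N26, N28

Round 1 — N26 at 100 > 90. N26 seizes.
  N26 sheds 100 L/s to N11, N28: 50 each.
    N11: 60+50 = 110 > 100
    N28: 30+50 = 80 > 70
Round 2 — N11, N28 seize.
  N11 sheds 110 L/s to N10, N17: 55 each.
    N10: 60+55 = 115 ≤ 150
    N17: 10+55 = 65 > 60
  N28 sheds 80 L/s to N13: 80 each.
    N13: 90+80 = 170 > 130
Round 3 — N13, N17 seize.
  N13 sheds 170 L/s to N10, N18, N23: 56 each (2 lost).
    N10: 115+56 = 171 > 150
    N18: 130+56 = 186 > 160
    N23: 50+56 = 106 ≤ 140
  N17 sheds 65 L/s: no online neighbours, lost.
Round 4 — N10, N18 seize.
  N10 sheds 171 L/s to N16: 171 each.
    N16: 40+171 = 211 > 110
  N18 sheds 186 L/s: no online neighbours, lost.
Round 5 — N16 seizes.
  N16 sheds 211 L/s: no online neighbours, lost.
No further seizures.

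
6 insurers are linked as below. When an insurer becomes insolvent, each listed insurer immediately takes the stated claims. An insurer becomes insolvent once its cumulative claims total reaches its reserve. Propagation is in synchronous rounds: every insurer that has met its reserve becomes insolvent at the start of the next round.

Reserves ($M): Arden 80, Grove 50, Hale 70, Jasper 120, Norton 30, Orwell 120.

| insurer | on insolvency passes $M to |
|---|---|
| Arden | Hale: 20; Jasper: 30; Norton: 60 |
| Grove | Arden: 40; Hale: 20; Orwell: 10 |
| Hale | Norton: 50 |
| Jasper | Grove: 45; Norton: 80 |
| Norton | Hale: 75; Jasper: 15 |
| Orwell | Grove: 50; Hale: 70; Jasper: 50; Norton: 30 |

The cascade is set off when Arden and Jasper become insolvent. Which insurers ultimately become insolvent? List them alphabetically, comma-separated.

Arden, Hale, Jasper, Norton

Round 1 — Arden, Jasper become insolvent (initial).
  Grove: +45 → 45 < 50
  Hale: +20 → 20 < 70
  Norton: +60+80 → 140 ≥ 30
Round 2 — Norton becomes insolvent.
  Hale: +75 → 95 ≥ 70
Round 3 — Hale becomes insolvent.
No further insolvencies.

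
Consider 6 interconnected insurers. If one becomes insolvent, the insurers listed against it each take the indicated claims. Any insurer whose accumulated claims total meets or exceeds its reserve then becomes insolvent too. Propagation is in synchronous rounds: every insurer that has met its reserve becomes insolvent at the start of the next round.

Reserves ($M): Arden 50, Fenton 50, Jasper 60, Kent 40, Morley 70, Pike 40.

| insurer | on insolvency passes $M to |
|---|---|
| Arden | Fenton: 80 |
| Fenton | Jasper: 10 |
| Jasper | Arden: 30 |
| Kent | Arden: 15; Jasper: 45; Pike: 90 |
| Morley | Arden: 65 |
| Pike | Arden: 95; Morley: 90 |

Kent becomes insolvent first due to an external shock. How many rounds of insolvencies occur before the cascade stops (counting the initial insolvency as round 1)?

Round 1 — Kent becomes insolvent (initial).
  Arden: +15 → 15 < 50
  Jasper: +45 → 45 < 60
  Pike: +90 → 90 ≥ 40
Round 2 — Pike becomes insolvent.
  Arden: +95 → 110 ≥ 50
  Morley: +90 → 90 ≥ 70
Round 3 — Arden, Morley become insolvent.
  Fenton: +80 → 80 ≥ 50
Round 4 — Fenton becomes insolvent.
  Jasper: +10 → 55 < 60
No further insolvencies.

4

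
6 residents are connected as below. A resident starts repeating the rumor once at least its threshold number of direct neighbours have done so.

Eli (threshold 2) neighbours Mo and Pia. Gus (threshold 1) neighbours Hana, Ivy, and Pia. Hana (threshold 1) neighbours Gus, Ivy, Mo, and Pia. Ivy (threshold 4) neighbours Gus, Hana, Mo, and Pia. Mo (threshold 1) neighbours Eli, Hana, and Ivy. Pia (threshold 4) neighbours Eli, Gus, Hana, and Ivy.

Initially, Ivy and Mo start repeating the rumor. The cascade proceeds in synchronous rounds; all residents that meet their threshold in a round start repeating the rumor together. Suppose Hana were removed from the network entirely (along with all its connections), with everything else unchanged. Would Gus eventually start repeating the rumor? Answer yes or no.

With Hana removed:
Round 1 — Ivy, Mo start repeating the rumor (initial).
Round 2 — checking thresholds:
  Eli: 1 of 2 neighbours < 2, not yet.
  Gus: 1 of 2 neighbours ≥ 1, starts repeating the rumor.
  Pia: 1 of 3 neighbours < 4, not yet.
Round 3 — no new spreads; cascade stops.

yes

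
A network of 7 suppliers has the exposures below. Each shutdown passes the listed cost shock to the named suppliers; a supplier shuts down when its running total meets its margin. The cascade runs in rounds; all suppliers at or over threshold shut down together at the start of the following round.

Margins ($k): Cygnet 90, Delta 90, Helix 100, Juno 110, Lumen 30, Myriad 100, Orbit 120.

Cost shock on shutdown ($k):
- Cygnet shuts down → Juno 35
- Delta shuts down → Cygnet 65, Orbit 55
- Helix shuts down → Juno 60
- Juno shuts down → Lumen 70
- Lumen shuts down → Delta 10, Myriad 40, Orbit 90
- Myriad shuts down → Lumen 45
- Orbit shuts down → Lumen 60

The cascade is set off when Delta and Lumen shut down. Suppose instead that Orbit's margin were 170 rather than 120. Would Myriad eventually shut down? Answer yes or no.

no

With Orbit's margin at 170:
Round 1 — Delta, Lumen shut down (initial).
  Cygnet: +65 → 65 < 90
  Myriad: +40 → 40 < 100
  Orbit: +55+90 → 145 < 170
No further shutdowns.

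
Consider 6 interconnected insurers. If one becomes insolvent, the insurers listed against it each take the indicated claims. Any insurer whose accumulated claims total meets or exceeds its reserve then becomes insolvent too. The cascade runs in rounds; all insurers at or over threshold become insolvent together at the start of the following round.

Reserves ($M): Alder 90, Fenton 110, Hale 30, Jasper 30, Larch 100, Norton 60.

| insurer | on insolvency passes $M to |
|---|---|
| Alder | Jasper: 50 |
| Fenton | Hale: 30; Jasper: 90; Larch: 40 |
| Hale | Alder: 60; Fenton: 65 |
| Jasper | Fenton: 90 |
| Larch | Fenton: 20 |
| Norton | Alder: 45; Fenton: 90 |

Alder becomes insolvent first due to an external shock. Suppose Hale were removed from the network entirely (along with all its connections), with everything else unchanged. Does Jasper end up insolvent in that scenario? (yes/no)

With Hale removed:
Round 1 — Alder becomes insolvent (initial).
  Jasper: +50 → 50 ≥ 30
Round 2 — Jasper becomes insolvent.
  Fenton: +90 → 90 < 110
No further insolvencies.

yes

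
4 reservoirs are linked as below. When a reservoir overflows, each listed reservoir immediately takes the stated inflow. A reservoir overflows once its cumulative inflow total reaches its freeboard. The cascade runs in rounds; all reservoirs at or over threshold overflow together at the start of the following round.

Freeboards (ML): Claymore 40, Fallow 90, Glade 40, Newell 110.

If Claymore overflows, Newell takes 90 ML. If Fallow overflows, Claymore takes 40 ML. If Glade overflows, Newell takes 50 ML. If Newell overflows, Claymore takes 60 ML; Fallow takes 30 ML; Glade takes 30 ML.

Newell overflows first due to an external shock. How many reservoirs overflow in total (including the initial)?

2

Round 1 — Newell overflows (initial).
  Claymore: +60 → 60 ≥ 40
  Fallow: +30 → 30 < 90
  Glade: +30 → 30 < 40
Round 2 — Claymore overflows.
No further overflows.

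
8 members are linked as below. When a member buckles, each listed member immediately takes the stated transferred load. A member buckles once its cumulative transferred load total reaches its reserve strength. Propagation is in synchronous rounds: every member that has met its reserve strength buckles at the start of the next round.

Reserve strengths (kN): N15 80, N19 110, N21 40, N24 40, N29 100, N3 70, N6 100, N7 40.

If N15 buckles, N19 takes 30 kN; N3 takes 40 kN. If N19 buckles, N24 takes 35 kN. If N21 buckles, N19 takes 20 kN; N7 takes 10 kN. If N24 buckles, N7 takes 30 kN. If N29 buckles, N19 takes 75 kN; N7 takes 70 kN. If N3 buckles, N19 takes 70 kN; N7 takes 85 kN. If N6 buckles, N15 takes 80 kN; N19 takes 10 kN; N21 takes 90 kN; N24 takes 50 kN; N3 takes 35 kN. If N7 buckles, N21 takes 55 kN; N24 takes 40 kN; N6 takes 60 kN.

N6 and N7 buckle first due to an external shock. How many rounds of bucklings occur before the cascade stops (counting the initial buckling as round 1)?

4

Round 1 — N6, N7 buckle (initial).
  N15: +80 → 80 ≥ 80
  N19: +10 → 10 < 110
  N21: +90+55 → 145 ≥ 40
  N24: +50+40 → 90 ≥ 40
  N3: +35 → 35 < 70
Round 2 — N15, N21, N24 buckle.
  N19: +30+20 → 60 < 110
  N3: +40 → 75 ≥ 70
Round 3 — N3 buckles.
  N19: +70 → 130 ≥ 110
Round 4 — N19 buckles.
No further bucklings.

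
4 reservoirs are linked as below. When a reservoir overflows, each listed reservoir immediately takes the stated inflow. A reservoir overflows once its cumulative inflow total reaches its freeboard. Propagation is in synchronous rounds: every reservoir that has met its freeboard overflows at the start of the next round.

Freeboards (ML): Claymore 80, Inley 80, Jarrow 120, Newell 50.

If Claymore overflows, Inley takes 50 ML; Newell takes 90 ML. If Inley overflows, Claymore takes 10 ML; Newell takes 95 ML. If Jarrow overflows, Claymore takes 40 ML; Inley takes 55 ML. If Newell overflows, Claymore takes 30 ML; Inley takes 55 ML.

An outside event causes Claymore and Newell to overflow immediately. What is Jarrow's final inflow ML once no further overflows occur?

Round 1 — Claymore, Newell overflow (initial).
  Inley: +50+55 → 105 ≥ 80
Round 2 — Inley overflows.
No further overflows.

0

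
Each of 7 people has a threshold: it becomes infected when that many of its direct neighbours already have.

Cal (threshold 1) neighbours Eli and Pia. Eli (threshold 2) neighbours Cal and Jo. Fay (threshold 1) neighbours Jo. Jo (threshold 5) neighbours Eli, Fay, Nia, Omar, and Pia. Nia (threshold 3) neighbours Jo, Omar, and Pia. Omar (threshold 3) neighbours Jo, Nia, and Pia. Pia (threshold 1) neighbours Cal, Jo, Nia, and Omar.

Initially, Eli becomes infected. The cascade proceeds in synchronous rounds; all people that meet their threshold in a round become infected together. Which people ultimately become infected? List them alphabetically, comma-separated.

Round 1 — Eli becomes infected (initial).
Round 2 — checking thresholds:
  Cal: 1 of 2 neighbours ≥ 1, becomes infected.
  Jo: 1 of 5 neighbours < 5, below threshold.
Round 3 — checking thresholds:
  Jo: 1 of 5 neighbours < 5, below threshold.
  Pia: 1 of 4 neighbours ≥ 1, becomes infected.
Round 4 — no new infections; cascade stops.

Cal, Eli, Pia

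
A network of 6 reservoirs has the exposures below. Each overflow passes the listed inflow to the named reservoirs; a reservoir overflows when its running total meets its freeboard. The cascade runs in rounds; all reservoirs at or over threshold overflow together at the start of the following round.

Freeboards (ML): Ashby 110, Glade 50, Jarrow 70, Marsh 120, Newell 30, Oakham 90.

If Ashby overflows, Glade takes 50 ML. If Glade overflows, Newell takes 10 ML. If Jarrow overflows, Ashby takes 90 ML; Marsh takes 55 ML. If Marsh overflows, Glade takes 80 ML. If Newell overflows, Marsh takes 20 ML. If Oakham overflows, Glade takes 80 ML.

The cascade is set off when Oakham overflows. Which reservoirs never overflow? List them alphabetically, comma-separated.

Round 1 — Oakham overflows (initial).
  Glade: +80 → 80 ≥ 50
Round 2 — Glade overflows.
  Newell: +10 → 10 < 30
No further overflows.

Ashby, Jarrow, Marsh, Newell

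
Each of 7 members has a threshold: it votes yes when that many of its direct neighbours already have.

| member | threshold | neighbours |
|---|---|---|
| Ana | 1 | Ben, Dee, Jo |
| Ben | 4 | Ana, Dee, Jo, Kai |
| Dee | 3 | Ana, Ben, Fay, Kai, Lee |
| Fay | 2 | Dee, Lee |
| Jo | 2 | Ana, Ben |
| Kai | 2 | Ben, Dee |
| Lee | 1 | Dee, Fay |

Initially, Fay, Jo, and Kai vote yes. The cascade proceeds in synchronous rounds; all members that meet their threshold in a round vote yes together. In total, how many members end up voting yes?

Round 1 — Fay, Jo, Kai vote yes (initial).
Round 2 — checking thresholds:
  Ana: 1 of 3 neighbours ≥ 1, votes yes.
  Ben: 2 of 4 neighbours < 4, not yet.
  Dee: 2 of 5 neighbours < 3, not yet.
  Lee: 1 of 2 neighbours ≥ 1, votes yes.
Round 3 — checking thresholds:
  Ben: 3 of 4 neighbours < 4, not yet.
  Dee: 4 of 5 neighbours ≥ 3, votes yes.
Round 4 — checking thresholds:
  Ben: 4 of 4 neighbours ≥ 4, votes yes.
Round 5 — no new yes votes; cascade stops.

7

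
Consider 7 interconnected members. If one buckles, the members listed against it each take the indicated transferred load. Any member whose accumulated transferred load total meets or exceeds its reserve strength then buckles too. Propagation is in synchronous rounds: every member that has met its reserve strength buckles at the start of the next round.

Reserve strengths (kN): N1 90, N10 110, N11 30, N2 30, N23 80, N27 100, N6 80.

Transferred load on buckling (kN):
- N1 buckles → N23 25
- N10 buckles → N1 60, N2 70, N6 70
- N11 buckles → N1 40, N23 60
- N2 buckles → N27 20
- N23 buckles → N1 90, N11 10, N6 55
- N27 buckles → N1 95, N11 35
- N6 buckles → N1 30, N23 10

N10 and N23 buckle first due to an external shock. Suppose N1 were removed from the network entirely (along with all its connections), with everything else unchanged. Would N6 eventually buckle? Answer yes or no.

yes

With N1 removed:
Round 1 — N10, N23 buckle (initial).
  N11: +10 → 10 < 30
  N2: +70 → 70 ≥ 30
  N6: +70+55 → 125 ≥ 80
Round 2 — N2, N6 buckle.
  N27: +20 → 20 < 100
No further bucklings.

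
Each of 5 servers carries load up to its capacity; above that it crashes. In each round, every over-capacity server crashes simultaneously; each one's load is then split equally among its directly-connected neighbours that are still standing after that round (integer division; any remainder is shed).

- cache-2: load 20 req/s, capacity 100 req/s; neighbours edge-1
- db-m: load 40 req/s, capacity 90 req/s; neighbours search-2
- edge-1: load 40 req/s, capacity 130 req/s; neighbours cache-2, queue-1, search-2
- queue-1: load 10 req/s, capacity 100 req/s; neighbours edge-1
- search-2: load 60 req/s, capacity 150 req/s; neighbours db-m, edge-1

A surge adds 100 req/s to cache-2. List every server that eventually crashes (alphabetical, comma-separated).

Round 1 — cache-2 at 120 > 100. cache-2 crashes.
  cache-2 sheds 120 req/s to edge-1: 120 each.
    edge-1: 40+120 = 160 > 130
Round 2 — edge-1 crashes.
  edge-1 sheds 160 req/s to queue-1, search-2: 80 each.
    queue-1: 10+80 = 90 ≤ 100
    search-2: 60+80 = 140 ≤ 150
No further crashes.

cache-2, edge-1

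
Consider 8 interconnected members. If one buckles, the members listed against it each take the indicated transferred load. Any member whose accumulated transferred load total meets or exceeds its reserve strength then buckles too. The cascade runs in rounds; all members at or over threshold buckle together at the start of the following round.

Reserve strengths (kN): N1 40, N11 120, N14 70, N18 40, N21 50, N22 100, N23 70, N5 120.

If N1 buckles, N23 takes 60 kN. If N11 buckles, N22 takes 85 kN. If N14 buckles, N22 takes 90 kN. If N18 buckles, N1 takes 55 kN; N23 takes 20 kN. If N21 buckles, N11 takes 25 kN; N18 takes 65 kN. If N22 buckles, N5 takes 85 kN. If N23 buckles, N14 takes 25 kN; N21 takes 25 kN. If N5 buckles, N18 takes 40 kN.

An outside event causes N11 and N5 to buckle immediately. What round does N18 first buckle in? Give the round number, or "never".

Round 1 — N11, N5 buckle (initial).
  N18: +40 → 40 ≥ 40
  N22: +85 → 85 < 100
Round 2 — N18 buckles.
  N1: +55 → 55 ≥ 40
  N23: +20 → 20 < 70
Round 3 — N1 buckles.
  N23: +60 → 80 ≥ 70
Round 4 — N23 buckles.
  N14: +25 → 25 < 70
  N21: +25 → 25 < 50
No further bucklings.

2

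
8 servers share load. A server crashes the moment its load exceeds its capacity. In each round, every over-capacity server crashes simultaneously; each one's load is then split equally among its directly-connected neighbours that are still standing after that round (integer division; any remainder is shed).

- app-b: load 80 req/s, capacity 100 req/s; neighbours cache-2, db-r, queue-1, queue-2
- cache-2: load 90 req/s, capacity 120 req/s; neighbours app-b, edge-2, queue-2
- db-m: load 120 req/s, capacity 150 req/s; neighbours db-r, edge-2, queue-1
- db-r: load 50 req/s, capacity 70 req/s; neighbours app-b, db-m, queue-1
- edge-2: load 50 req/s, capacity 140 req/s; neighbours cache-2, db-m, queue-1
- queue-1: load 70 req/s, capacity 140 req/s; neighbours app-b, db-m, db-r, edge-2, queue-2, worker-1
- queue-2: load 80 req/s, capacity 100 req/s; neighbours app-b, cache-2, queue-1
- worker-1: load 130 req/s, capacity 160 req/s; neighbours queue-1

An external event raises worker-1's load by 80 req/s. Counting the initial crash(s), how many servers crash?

8

Round 1 — worker-1 at 210 > 160. worker-1 crashes.
  worker-1 sheds 210 req/s to queue-1: 210 each.
    queue-1: 70+210 = 280 > 140
Round 2 — queue-1 crashes.
  queue-1 sheds 280 req/s to app-b, db-m, db-r, edge-2, queue-2: 56 each.
    app-b: 80+56 = 136 > 100
    db-m: 120+56 = 176 > 150
    db-r: 50+56 = 106 > 70
    edge-2: 50+56 = 106 ≤ 140
    queue-2: 80+56 = 136 > 100
Round 3 — app-b, db-m, db-r, queue-2 crash.
  app-b sheds 136 req/s to cache-2: 136 each.
    cache-2: 90+136 = 226 > 120
  db-m sheds 176 req/s to edge-2: 176 each.
    edge-2: 106+176 = 282 > 140
  db-r sheds 106 req/s: no online neighbours, lost.
  queue-2 sheds 136 req/s to cache-2: 136 each.
    cache-2: 226+136 = 362 > 120
Round 4 — cache-2, edge-2 crash.
  cache-2 sheds 362 req/s: no online neighbours, lost.
  edge-2 sheds 282 req/s: no online neighbours, lost.
No further crashes.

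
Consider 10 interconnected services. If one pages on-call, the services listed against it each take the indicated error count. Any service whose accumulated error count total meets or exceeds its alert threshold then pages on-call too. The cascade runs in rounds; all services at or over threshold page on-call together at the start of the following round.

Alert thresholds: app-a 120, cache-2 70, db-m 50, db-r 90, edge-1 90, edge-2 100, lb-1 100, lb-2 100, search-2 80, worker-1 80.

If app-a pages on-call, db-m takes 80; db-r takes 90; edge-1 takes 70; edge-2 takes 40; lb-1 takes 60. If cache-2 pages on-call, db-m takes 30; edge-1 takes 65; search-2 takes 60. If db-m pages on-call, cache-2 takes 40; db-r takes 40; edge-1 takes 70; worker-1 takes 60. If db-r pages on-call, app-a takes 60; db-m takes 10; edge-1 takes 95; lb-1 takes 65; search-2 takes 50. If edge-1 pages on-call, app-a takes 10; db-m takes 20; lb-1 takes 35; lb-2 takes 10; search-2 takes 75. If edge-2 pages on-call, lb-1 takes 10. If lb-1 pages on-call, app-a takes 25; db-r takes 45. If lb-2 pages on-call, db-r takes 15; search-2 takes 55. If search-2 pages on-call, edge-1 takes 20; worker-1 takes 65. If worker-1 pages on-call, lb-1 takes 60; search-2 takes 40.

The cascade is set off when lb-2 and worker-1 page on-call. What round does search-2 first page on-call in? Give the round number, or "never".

2

Round 1 — lb-2, worker-1 page on-call (initial).
  db-r: +15 → 15 < 90
  lb-1: +60 → 60 < 100
  search-2: +55+40 → 95 ≥ 80
Round 2 — search-2 pages on-call.
  edge-1: +20 → 20 < 90
No further pages.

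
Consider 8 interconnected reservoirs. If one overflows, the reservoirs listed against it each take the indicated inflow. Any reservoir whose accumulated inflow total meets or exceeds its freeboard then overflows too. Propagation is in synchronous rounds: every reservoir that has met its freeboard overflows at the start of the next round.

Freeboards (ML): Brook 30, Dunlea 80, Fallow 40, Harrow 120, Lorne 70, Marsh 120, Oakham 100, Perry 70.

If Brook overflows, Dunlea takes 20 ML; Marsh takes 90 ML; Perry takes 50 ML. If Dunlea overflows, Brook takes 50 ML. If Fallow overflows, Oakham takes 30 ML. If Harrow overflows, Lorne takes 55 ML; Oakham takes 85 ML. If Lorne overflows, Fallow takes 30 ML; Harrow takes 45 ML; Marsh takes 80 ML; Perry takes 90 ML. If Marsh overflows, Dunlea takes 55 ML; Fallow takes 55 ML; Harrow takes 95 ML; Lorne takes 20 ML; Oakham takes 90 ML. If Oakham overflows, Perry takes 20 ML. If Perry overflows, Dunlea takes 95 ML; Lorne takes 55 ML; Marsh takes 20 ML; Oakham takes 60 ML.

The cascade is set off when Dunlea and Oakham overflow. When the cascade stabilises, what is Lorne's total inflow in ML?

Round 1 — Dunlea, Oakham overflow (initial).
  Brook: +50 → 50 ≥ 30
  Perry: +20 → 20 < 70
Round 2 — Brook overflows.
  Marsh: +90 → 90 < 120
  Perry: +50 → 70 ≥ 70
Round 3 — Perry overflows.
  Lorne: +55 → 55 < 70
  Marsh: +20 → 110 < 120
No further overflows.

55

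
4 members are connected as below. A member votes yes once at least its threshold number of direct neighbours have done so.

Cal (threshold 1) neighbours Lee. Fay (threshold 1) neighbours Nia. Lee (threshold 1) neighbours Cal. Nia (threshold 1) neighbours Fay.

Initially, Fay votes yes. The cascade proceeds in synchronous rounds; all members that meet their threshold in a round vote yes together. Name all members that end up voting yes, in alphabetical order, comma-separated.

Round 1 — Fay votes yes (initial).
Round 2 — checking thresholds:
  Nia: 1 of 1 neighbours ≥ 1, votes yes.
Round 3 — no new yes votes; cascade stops.

Fay, Nia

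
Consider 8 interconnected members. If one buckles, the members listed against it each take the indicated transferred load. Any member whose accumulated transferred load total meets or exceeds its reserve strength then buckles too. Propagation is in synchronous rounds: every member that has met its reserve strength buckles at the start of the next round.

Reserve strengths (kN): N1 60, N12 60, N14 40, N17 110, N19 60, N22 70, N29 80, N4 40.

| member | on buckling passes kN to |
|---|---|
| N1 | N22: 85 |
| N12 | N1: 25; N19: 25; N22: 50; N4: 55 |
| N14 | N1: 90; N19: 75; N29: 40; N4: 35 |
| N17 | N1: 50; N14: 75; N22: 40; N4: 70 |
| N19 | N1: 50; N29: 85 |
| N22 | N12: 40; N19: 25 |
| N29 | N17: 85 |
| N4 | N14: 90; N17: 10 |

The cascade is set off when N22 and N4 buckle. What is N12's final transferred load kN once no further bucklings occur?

Round 1 — N22, N4 buckle (initial).
  N12: +40 → 40 < 60
  N14: +90 → 90 ≥ 40
  N17: +10 → 10 < 110
  N19: +25 → 25 < 60
Round 2 — N14 buckles.
  N1: +90 → 90 ≥ 60
  N19: +75 → 100 ≥ 60
  N29: +40 → 40 < 80
Round 3 — N1, N19 buckle.
  N29: +85 → 125 ≥ 80
Round 4 — N29 buckles.
  N17: +85 → 95 < 110
No further bucklings.

40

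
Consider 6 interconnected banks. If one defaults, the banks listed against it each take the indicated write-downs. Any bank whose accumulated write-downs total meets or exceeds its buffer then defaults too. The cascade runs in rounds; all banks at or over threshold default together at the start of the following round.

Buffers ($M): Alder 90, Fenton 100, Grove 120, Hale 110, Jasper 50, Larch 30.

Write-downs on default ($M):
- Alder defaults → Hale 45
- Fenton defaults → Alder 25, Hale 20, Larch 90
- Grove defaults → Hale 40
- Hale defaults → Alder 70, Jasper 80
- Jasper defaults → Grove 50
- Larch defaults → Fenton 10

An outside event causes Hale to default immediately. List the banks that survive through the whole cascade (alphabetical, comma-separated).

Round 1 — Hale defaults (initial).
  Alder: +70 → 70 < 90
  Jasper: +80 → 80 ≥ 50
Round 2 — Jasper defaults.
  Grove: +50 → 50 < 120
No further defaults.

Alder, Fenton, Grove, Larch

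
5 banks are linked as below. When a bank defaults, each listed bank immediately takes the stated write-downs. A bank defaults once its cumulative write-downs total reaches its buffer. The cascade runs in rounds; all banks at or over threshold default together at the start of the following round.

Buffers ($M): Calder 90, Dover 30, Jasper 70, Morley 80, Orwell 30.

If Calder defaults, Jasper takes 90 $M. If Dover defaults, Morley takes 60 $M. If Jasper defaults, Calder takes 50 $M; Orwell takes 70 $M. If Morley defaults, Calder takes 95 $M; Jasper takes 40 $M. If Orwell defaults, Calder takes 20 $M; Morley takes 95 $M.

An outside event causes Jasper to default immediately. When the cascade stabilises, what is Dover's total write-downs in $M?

Round 1 — Jasper defaults (initial).
  Calder: +50 → 50 < 90
  Orwell: +70 → 70 ≥ 30
Round 2 — Orwell defaults.
  Calder: +20 → 70 < 90
  Morley: +95 → 95 ≥ 80
Round 3 — Morley defaults.
  Calder: +95 → 165 ≥ 90
Round 4 — Calder defaults.
No further defaults.

0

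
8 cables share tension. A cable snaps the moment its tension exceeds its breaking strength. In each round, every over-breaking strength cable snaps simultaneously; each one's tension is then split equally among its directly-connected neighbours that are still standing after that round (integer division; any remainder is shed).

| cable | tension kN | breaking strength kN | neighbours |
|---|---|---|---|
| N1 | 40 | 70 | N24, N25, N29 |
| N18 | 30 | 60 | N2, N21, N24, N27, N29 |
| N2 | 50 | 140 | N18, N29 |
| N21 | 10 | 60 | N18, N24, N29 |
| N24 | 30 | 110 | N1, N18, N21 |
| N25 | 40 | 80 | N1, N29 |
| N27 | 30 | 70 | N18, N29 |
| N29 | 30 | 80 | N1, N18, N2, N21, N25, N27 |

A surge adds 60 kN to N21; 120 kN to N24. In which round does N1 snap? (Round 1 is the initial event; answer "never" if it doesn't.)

Round 1 — N21 at 70 > 60; N24 at 150 > 110. N21, N24 snap.
  N21 sheds 70 kN to N18, N29: 35 each.
    N18: 30+35 = 65 > 60
    N29: 30+35 = 65 ≤ 80
  N24 sheds 150 kN to N1, N18: 75 each.
    N1: 40+75 = 115 > 70
    N18: 65+75 = 140 > 60
Round 2 — N1, N18 snap.
  N1 sheds 115 kN to N25, N29: 57 each (1 lost).
    N25: 40+57 = 97 > 80
    N29: 65+57 = 122 > 80
  N18 sheds 140 kN to N2, N27, N29: 46 each (2 lost).
    N2: 50+46 = 96 ≤ 140
    N27: 30+46 = 76 > 70
    N29: 122+46 = 168 > 80
Round 3 — N25, N27, N29 snap.
  N25 sheds 97 kN: no online neighbours, lost.
  N27 sheds 76 kN: no online neighbours, lost.
  N29 sheds 168 kN to N2: 168 each.
    N2: 96+168 = 264 > 140
Round 4 — N2 snaps.
  N2 sheds 264 kN: no online neighbours, lost.
No further breaks.

2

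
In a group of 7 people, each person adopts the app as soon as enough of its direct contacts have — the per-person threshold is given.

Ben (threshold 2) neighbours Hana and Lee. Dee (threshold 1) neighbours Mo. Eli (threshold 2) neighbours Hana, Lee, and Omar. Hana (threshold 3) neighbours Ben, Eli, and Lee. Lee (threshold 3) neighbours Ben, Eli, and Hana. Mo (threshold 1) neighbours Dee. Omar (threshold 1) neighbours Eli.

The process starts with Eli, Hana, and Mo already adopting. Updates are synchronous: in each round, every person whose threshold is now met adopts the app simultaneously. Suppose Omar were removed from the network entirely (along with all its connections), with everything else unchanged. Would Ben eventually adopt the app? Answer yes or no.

With Omar removed:
Round 1 — Eli, Hana, Mo adopt the app (initial).
Round 2 — checking thresholds:
  Ben: 1 of 2 neighbours < 2, not yet.
  Dee: 1 of 1 neighbours ≥ 1, adopts the app.
  Lee: 2 of 3 neighbours < 3, not yet.
Round 3 — no new adoptions; cascade stops.

no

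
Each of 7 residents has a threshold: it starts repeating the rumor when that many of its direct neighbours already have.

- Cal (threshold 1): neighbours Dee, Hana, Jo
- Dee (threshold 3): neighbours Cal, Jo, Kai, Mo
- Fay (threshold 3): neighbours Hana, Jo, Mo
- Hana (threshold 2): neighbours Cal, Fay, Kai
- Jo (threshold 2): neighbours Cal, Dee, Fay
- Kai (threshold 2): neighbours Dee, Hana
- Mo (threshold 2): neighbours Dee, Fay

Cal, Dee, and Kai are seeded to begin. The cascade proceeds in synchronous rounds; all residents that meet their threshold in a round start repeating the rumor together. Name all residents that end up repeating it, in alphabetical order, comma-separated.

Cal, Dee, Hana, Jo, Kai

Round 1 — Cal, Dee, Kai start repeating the rumor (initial).
Round 2 — checking thresholds:
  Hana: 2 of 3 neighbours ≥ 2, starts repeating the rumor.
  Jo: 2 of 3 neighbours ≥ 2, starts repeating the rumor.
  Mo: 1 of 2 neighbours < 2, not yet.
Round 3 — no new spreads; cascade stops.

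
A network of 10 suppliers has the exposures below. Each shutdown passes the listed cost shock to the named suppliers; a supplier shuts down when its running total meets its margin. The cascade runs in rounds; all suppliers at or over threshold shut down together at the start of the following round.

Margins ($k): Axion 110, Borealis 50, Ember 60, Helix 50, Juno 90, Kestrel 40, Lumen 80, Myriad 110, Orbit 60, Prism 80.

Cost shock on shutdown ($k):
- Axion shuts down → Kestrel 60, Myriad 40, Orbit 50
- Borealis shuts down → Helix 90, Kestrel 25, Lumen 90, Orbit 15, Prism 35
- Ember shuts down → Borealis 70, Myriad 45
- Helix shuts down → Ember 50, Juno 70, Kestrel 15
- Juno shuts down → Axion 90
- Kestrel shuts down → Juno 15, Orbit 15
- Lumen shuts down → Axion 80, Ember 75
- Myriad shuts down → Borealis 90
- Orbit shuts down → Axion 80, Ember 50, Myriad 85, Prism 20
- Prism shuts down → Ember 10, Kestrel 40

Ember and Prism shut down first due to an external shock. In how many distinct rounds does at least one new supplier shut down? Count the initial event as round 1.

Round 1 — Ember, Prism shut down (initial).
  Borealis: +70 → 70 ≥ 50
  Kestrel: +40 → 40 ≥ 40
  Myriad: +45 → 45 < 110
Round 2 — Borealis, Kestrel shut down.
  Helix: +90 → 90 ≥ 50
  Juno: +15 → 15 < 90
  Lumen: +90 → 90 ≥ 80
  Orbit: +15+15 → 30 < 60
Round 3 — Helix, Lumen shut down.
  Axion: +80 → 80 < 110
  Juno: +70 → 85 < 90
No further shutdowns.

3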